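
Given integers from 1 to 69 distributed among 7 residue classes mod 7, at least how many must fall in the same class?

By pigeonhole with 69 objects and 7 categories: ceiling(69/7).

Final answer: 10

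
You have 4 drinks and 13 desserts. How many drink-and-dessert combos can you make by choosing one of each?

By the multiplication principle: 4 x 13.

Final answer: 52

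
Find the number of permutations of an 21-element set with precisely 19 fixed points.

Choose which 19 elements are fixed: C(21,19) = 210.
Derange the remaining 2 using D(j) = (j-1)(D(j-1) + D(j-2)), D(0)=1, D(1)=0: D(2)=1.
Total: 210 x 1.

Final answer: C(21,19) D(2) = 210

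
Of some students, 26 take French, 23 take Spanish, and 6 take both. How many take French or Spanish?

|A union B| = |A| + |B| - |A intersect B| = 26 + 23 - 6.

Final answer: 43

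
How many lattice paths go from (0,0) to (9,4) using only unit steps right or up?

Each path has 9 right steps and 4 up steps in some order (13 steps total).
Choose which 4 of the 13 steps are up: C(13,4).

Final answer: C(13,4) = 715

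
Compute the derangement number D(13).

Derangements satisfy D(n) = (n-1)(D(n-1) + D(n-2)), starting from D(0)=1, D(1)=0.
D(2) = 1 x (0 + 1) = 1
D(3) = 2 x (1 + 0) = 2
D(4) = 3 x (2 + 1) = 9
D(5) = 4 x (9 + 2) = 44
D(6) = 5 x (44 + 9) = 265
D(7) = 6 x (265 + 44) = 1854
D(8) = 7 x (1854 + 265) = 14833
D(9) = 8 x (14833 + 1854) = 133496
D(10) = 9 x (133496 + 14833) = 1334961
D(11) = 10 x (1334961 + 133496) = 14684570
D(12) = 11 x (14684570 + 1334961) = 176214841
D(13) = 12 x (D(12) + D(11)) = 12 x (176214841 + 14684570)

Final answer: D(13) = 2290792932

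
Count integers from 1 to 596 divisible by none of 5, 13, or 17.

|div by 5|=119, |div by 13|=45, |div by 17|=35.
|div by 5&13|=9, |div by 5&17|=7, |div by 13&17|=2, |div by all|=0.
By inclusion-exclusion, divisible by at least one: 119+45+35-9-7-2+0 = 181.
Not divisible by any: 596 - 181.

Final answer: 415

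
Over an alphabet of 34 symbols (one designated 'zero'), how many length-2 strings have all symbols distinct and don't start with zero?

First digit: 33 (nonzero). Second: 33 (not first). Third: 32, etc.
Total: 33 x 33.

Final answer: 1089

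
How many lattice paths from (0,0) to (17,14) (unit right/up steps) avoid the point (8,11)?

Total paths to (17,14): C(31,14) = 265182525.
Paths through (8,11): C(19,11) x C(12,3) = 16628040.
Avoiding (8,11): 265182525 - 16628040.

Final answer: 248554485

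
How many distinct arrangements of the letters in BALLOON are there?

Letters (A:1, B:1, L:2, N:1, O:2). Total letters: 7.
Permutations = 7!/(2! x 2!).

Final answer: 1260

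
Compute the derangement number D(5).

D(n) = (n-1)(D(n-1) + D(n-2)), D(0)=1, D(1)=0.
Building up: D(2)=1, D(3)=2, D(4)=9.
D(5) = 4 x (D(4) + D(3)) = 4 x (9 + 2).

Final answer: D(5) = 44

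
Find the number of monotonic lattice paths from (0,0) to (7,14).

Each path has 7 right steps and 14 up steps in some order (21 steps total).
Choose which 14 of the 21 steps are up: C(21,14).

Final answer: C(21,14) = 116280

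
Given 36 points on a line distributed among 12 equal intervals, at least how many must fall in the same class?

By pigeonhole with 36 objects and 12 categories: ceiling(36/12).

Final answer: 3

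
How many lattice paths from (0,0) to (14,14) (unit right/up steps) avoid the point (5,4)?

Total paths to (14,14): C(28,14) = 40116600.
Paths through (5,4): C(9,4) x C(19,10) = 11639628.
Avoiding (5,4): 40116600 - 11639628.

Final answer: 28476972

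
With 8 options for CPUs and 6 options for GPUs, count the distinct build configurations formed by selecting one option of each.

By the multiplication principle: 8 x 6.

Final answer: 48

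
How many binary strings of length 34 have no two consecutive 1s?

Classify by the final bit: ...0 gives a(n-1) strings, ...01 gives a(n-2) strings. Thus a(n) = a(n-1) + a(n-2) with a(1)=2, a(2)=3.
Computing successive values: a(1)=2, a(2)=3, a(3)=5, a(4)=8, a(5)=13, a(6)=21, a(7)=34, a(8)=55, a(9)=89, a(10)=144, a(11)=233, a(12)=377, a(13)=610, a(14)=987, a(15)=1597, a(16)=2584, a(17)=4181, a(18)=6765, a(19)=10946, a(20)=17711, a(21)=28657, a(22)=46368, a(23)=75025, a(24)=121393, a(25)=196418, a(26)=317811, a(27)=514229, a(28)=832040, a(29)=1346269, a(30)=2178309, a(31)=3524578, a(32)=5702887, a(33)=9227465, a(34)=14930352.

Final answer: 14930352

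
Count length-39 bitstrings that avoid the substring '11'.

A valid string ends in 0 (append to any length-(n-1) valid string) or in 01 (append to any length-(n-2) valid string), so a(n) = a(n-1) + a(n-2) with a(1)=2, a(2)=3.
Iterating the recurrence: a(1)=2, a(2)=3, a(3)=5, a(4)=8, a(5)=13, a(6)=21, a(7)=34, a(8)=55, a(9)=89, a(10)=144, a(11)=233, a(12)=377, a(13)=610, a(14)=987, a(15)=1597, a(16)=2584, a(17)=4181, a(18)=6765, a(19)=10946, a(20)=17711, a(21)=28657, a(22)=46368, a(23)=75025, a(24)=121393, a(25)=196418, a(26)=317811, a(27)=514229, a(28)=832040, a(29)=1346269, a(30)=2178309, a(31)=3524578, a(32)=5702887, a(33)=9227465, a(34)=14930352, a(35)=24157817, a(36)=39088169, a(37)=63245986, a(38)=102334155, a(39)=165580141.

Final answer: 165580141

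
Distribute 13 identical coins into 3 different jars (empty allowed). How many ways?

Stars and bars: C(n+k-1, k-1) = C(15,2).

Final answer: C(15,2) = 105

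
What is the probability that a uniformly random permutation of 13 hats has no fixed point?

Derangements satisfy D(n) = (n-1)(D(n-1) + D(n-2)), starting from D(0)=1, D(1)=0.
Building up: D(2)=1, D(3)=2, D(4)=9, D(5)=44, D(6)=265, D(7)=1854, D(8)=14833, D(9)=133496, D(10)=1334961, D(11)=14684570, D(12)=176214841, D(13)=2290792932.
Total arrangements: 13! = 6227020800.
Probability = D(13)/13! = 63633137/172972800.

Final answer: D(13)/13! = 2290792932/6227020800 = 0.367879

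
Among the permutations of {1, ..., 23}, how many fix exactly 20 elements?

Choose which 20 elements are fixed: C(23,20) = 1771.
Derange the remaining 3 using D(j) = (j-1)(D(j-1) + D(j-2)), D(0)=1, D(1)=0: D(2)=1, D(3)=2.
Total: 1771 x 2.

Final answer: C(23,20) D(3) = 3542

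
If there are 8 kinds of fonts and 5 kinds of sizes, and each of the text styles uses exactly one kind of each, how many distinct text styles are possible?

By the multiplication principle: 8 x 5.

Final answer: 40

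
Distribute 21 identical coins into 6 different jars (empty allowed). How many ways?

Stars and bars: C(n+k-1, k-1) = C(26,5).

Final answer: C(26,5) = 65780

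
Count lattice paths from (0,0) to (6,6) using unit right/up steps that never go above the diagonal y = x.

Total monotonic paths to (6,6): C(12,6) = 924.
A path is bad iff it touches y = x + 1; reflecting its initial segment maps bad paths bijectively onto all paths to (5,7), of which there are C(12,7) = 792.
Valid Dyck paths: 924 - 792.
(Check: C(12,6) - C(12,7) = C(12,6)/7, the Catalan number C_{6}.)

Final answer: C_{6} = 132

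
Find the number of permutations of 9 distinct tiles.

The number of ways to arrange 9 distinct objects is 9!.

Final answer: 9! = 362880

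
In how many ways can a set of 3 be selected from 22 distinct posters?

C(22,3) = 22!/(3! x 19!).

Final answer: \binom{22}{3} = 1540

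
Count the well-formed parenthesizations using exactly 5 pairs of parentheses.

The structures are counted by the Catalan number C_n. Here n = 5 (pairs).
Using C_0 = 1 and C_(k+1) = C_k x 2(2k+1)/(k+2), build up term by term: C_1=1, C_2=2, C_3=5, C_4=14, C_5=42.

Final answer: C_{5} = 42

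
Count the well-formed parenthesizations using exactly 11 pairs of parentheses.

This is a standard Catalan-number count: the answer is C_n. Here n = 11 (pairs).
C_n = (2n)!/(n!(n+1)!), so C_{11} = 22!/(11! x 12!) = C(22,11)/12 = 705432/12.

Final answer: C_{11} = 58786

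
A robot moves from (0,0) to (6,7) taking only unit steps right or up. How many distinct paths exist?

Each path has 6 right steps and 7 up steps in some order (13 steps total).
Choose which 7 of the 13 steps are up: C(13,7).

Final answer: C(13,7) = 1716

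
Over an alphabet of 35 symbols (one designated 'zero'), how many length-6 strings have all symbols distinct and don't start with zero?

The leading digit has 34 choices (anything but zero); the next has 34 (anything but the first), then 33, and so on, one fewer each time.
Total: 34 x 34 x 33 x 32 x 31 x 30.

Final answer: 1135284480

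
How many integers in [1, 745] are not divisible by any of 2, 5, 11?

|div by 2|=372, |div by 5|=149, |div by 11|=67.
|div by 2&5|=74, |div by 2&11|=33, |div by 5&11|=13, |div by all|=6.
By inclusion-exclusion, divisible by at least one: 372+149+67-74-33-13+6 = 474.
Not divisible by any: 745 - 474.

Final answer: 271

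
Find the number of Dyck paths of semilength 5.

Total monotonic paths to (5,5): C(10,5) = 252.
Reflecting each bad path at its first crossing gives a bijection with paths to (4,6): C(10,6) = 210.
Valid Dyck paths: 252 - 210.
(These counts are the Catalan numbers.)

Final answer: C_{5} = 42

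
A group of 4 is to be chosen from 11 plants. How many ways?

C(11,4) = 11!/(4! x (11-4)!).

Final answer: C(11,4) = 330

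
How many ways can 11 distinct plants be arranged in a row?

The number of ways to arrange 11 distinct objects is 11!.

Final answer: 11! = 39916800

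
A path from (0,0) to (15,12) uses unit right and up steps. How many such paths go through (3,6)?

Paths (0,0)->(3,6): C(9,6) = 84.
Paths (3,6)->(15,12): C(18,6) = 18564.
By multiplication principle: 84 x 18564.

Final answer: 1559376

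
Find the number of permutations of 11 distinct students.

The number of ways to arrange 11 distinct objects is 11!.

Final answer: 11! = 39916800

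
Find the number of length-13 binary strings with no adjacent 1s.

Classify by the final bit: ...0 gives a(n-1) strings, ...01 gives a(n-2) strings. Thus a(n) = a(n-1) + a(n-2) with a(1)=2, a(2)=3.
Computing successive values: a(1)=2, a(2)=3, a(3)=5, a(4)=8, a(5)=13, a(6)=21, a(7)=34, a(8)=55, a(9)=89, a(10)=144, a(11)=233, a(12)=377, a(13)=610.

Final answer: 610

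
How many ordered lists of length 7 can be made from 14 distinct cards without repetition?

P(14,7) = 14!/(14-7)! = 14!/7!.

Final answer: P(14,7) = 17297280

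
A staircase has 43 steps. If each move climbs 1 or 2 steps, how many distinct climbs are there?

Let f(n) count the ways. The last step is size 1 or 2, so f(n) = f(n-1) + f(n-2) with f(1)=1, f(2)=2.
Iterating the recurrence: f(1)=1, f(2)=2, f(3)=3, f(4)=5, f(5)=8, f(6)=13, f(7)=21, f(8)=34, f(9)=55, f(10)=89, f(11)=144, f(12)=233, f(13)=377, f(14)=610, f(15)=987, f(16)=1597, f(17)=2584, f(18)=4181, f(19)=6765, f(20)=10946, f(21)=17711, f(22)=28657, f(23)=46368, f(24)=75025, f(25)=121393, f(26)=196418, f(27)=317811, f(28)=514229, f(29)=832040, f(30)=1346269, f(31)=2178309, f(32)=3524578, f(33)=5702887, f(34)=9227465, f(35)=14930352, f(36)=24157817, f(37)=39088169, f(38)=63245986, f(39)=102334155, f(40)=165580141, f(41)=267914296, f(42)=433494437, f(43)=701408733.

Final answer: 701408733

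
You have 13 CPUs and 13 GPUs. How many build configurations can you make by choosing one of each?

By the multiplication principle: 13 x 13.

Final answer: 169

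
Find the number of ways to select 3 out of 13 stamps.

C(13,3) = 13!/(3! x 10!).

Final answer: \binom{13}{3} = 286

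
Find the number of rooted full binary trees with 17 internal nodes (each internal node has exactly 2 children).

The structures are counted by the Catalan number C_n. Here n = 17.
C_n = C(2n,n)/(n+1), so C_{17} = C(34,17)/18 = 2333606220/18.

Final answer: C_{17} = 129644790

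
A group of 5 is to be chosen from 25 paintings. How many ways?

C(25,5) = 25!/(5! x (25-5)!).

Final answer: C(25,5) = 53130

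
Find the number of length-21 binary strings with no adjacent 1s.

A valid string ends in 0 (append to any length-(n-1) valid string) or in 01 (append to any length-(n-2) valid string), so a(n) = a(n-1) + a(n-2) with a(1)=2, a(2)=3.
Iterating the recurrence: a(1)=2, a(2)=3, a(3)=5, a(4)=8, a(5)=13, a(6)=21, a(7)=34, a(8)=55, a(9)=89, a(10)=144, a(11)=233, a(12)=377, a(13)=610, a(14)=987, a(15)=1597, a(16)=2584, a(17)=4181, a(18)=6765, a(19)=10946, a(20)=17711, a(21)=28657.

Final answer: 28657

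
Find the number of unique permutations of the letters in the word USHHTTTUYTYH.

Letters (H:3, S:1, T:4, U:2, Y:2). Total letters: 12.
Permutations = 12!/(4! x 3! x 2! x 2!).

Final answer: 831600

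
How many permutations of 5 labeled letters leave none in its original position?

D(n) = (n-1)(D(n-1) + D(n-2)), D(0)=1, D(1)=0.
D(2) = 1 x (0 + 1) = 1
D(3) = 2 x (1 + 0) = 2
D(4) = 3 x (2 + 1) = 9
D(5) = 4 x (D(4) + D(3)) = 4 x (9 + 2)

Final answer: D(5) = 44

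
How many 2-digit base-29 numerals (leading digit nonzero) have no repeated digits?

The leading digit has 28 choices (anything but zero); the next has 28 (anything but the first), then 27, and so on, one fewer each time.
Total: 28 x 28.

Final answer: 784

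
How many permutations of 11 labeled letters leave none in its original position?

Use the recurrence D(n) = (n-1)(D(n-1) + D(n-2)) with D(0)=1, D(1)=0.
D(2) = 1 x (0 + 1) = 1
D(3) = 2 x (1 + 0) = 2
D(4) = 3 x (2 + 1) = 9
D(5) = 4 x (9 + 2) = 44
D(6) = 5 x (44 + 9) = 265
D(7) = 6 x (265 + 44) = 1854
D(8) = 7 x (1854 + 265) = 14833
D(9) = 8 x (14833 + 1854) = 133496
D(10) = 9 x (133496 + 14833) = 1334961
D(11) = 10 x (D(10) + D(9)) = 10 x (1334961 + 133496)

Final answer: D(11) = 14684570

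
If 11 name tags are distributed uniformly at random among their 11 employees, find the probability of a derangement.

Use the recurrence D(n) = (n-1)(D(n-1) + D(n-2)) with D(0)=1, D(1)=0.
Building up: D(2)=1, D(3)=2, D(4)=9, D(5)=44, D(6)=265, D(7)=1854, D(8)=14833, D(9)=133496, D(10)=1334961, D(11)=14684570.
Total arrangements: 11! = 39916800.
Probability = D(11)/11! = 1468457/3991680.

Final answer: D(11)/11! = 14684570/39916800 = 0.367879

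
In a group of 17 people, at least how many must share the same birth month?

There are 12 possible values for birth month. With 17 people and 12 categories, by pigeonhole: ceiling(17/12).

Final answer: 2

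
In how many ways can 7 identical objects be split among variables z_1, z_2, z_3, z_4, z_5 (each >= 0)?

Stars and bars with 7 stars and 4 bars:
C(7+5-1, 5-1) = C(11,4).

Final answer: C(11,4) = 330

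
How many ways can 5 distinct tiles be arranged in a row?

The number of ways to arrange 5 distinct objects is 5!.

Final answer: 5! = 120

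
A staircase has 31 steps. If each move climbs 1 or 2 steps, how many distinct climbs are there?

Let f(n) be the number of climbs. Removing the last move (1 or 2 steps) gives f(n) = f(n-1) + f(n-2); base cases f(1)=1, f(2)=2.
Iterating the recurrence: f(1)=1, f(2)=2, f(3)=3, f(4)=5, f(5)=8, f(6)=13, f(7)=21, f(8)=34, f(9)=55, f(10)=89, f(11)=144, f(12)=233, f(13)=377, f(14)=610, f(15)=987, f(16)=1597, f(17)=2584, f(18)=4181, f(19)=6765, f(20)=10946, f(21)=17711, f(22)=28657, f(23)=46368, f(24)=75025, f(25)=121393, f(26)=196418, f(27)=317811, f(28)=514229, f(29)=832040, f(30)=1346269, f(31)=2178309.

Final answer: 2178309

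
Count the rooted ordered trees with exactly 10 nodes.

This is counted by the nth Catalan number C_n. Here n = 10 - 1 = 9.
C_n = C(2n,n)/(n+1), so C_{9} = C(18,9)/10 = 48620/10.

Final answer: C_{9} = 4862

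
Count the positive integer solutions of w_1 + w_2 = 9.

Substitute w'_i = w_i - 1 (so w'_i >= 0). Then sum w'_i = 9 - 2 = 7.
Stars and bars: C(7+2-1, 2-1) = C(8,1).

Final answer: C(8,1) = 8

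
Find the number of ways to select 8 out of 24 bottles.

C(24,8) = 24!/(8! x (24-8)!).

Final answer: C(24,8) = 735471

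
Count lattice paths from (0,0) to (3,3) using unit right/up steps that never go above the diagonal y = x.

Total monotonic paths to (3,3): C(6,3) = 20.
Paths that cross above y=x (reflection bijection): C(6,4) = 15.
Valid Dyck paths: 20 - 15.
(Equivalently, C_{3} = C(6,3)/4 = 20/4.)

Final answer: C_{3} = 5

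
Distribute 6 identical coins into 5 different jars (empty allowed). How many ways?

Stars and bars: C(n+k-1, k-1) = C(10,4).

Final answer: C(10,4) = 210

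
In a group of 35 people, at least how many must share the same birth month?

There are 12 possible values for birth month. With 35 people and 12 categories, by pigeonhole: ceiling(35/12).

Final answer: 3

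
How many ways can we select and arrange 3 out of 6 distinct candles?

P(6,3) = 6!/(6-3)! = 6!/3!.

Final answer: P(6,3) = 120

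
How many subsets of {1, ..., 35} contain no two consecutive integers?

Let a(n) count such subsets of {1, ..., n}. Either n is excluded (a(n-1) ways) or n is included, forcing n-1 out (a(n-2) ways), so a(n) = a(n-1) + a(n-2) with a(1)=2, a(2)=3.
Iterating the recurrence: a(1)=2, a(2)=3, a(3)=5, a(4)=8, a(5)=13, a(6)=21, a(7)=34, a(8)=55, a(9)=89, a(10)=144, a(11)=233, a(12)=377, a(13)=610, a(14)=987, a(15)=1597, a(16)=2584, a(17)=4181, a(18)=6765, a(19)=10946, a(20)=17711, a(21)=28657, a(22)=46368, a(23)=75025, a(24)=121393, a(25)=196418, a(26)=317811, a(27)=514229, a(28)=832040, a(29)=1346269, a(30)=2178309, a(31)=3524578, a(32)=5702887, a(33)=9227465, a(34)=14930352, a(35)=24157817.

Final answer: 24157817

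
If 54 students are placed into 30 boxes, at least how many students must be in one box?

By the pigeonhole principle: ceiling(54/30).

Final answer: 2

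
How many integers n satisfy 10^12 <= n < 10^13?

These are the integers in [10^12, 10^13), so the count is 10^13 - 10^12 = 9 x 10^12.

Final answer: 9000000000000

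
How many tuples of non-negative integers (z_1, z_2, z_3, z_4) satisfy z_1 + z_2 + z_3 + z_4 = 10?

Stars and bars with 10 stars and 3 bars:
C(10+4-1, 4-1) = C(13,3).

Final answer: C(13,3) = 286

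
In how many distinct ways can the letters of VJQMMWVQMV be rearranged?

Letters (J:1, M:3, Q:2, V:3, W:1). Total letters: 10.
Permutations = 10!/(3! x 3! x 2!).

Final answer: 50400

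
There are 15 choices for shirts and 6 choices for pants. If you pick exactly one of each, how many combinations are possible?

By the multiplication principle: 15 x 6.

Final answer: 90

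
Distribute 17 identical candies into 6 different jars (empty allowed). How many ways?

Stars and bars: C(n+k-1, k-1) = C(22,5).

Final answer: C(22,5) = 26334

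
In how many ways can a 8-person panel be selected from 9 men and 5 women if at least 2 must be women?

Sum over valid woman counts:
C(5,2)C(9,6) = 840
C(5,3)C(9,5) = 1260
C(5,4)C(9,4) = 630
C(5,5)C(9,3) = 84
Total: 840 + 1260 + 630 + 84.

Final answer: 2814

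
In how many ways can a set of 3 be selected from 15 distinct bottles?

C(15,3) = 15!/(3! x 12!).

Final answer: \binom{15}{3} = 455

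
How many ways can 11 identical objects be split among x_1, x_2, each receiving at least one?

Substitute x'_i = x_i - 1 (so x'_i >= 0). Then sum x'_i = 11 - 2 = 9.
Stars and bars: C(9+2-1, 2-1) = C(10,1).

Final answer: C(10,1) = 10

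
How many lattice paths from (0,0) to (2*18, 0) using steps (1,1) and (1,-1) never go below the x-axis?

Total monotonic paths to (18,18): C(36,18) = 9075135300.
Paths that cross above y=x (reflection bijection): C(36,19) = 8597496600.
Valid Dyck paths: 9075135300 - 8597496600.
(These counts are the Catalan numbers.)

Final answer: C_{18} = 477638700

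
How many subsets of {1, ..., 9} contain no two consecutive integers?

Condition on whether n belongs to the subset: if not, any valid subset of {1, ..., n-1} works (a(n-1)); if so, n-1 is excluded and the rest is a valid subset of {1, ..., n-2} (a(n-2)). Hence a(n) = a(n-1) + a(n-2), a(1)=2, a(2)=3.
Building up term by term: a(1)=2, a(2)=3, a(3)=5, a(4)=8, a(5)=13, a(6)=21, a(7)=34, a(8)=55, a(9)=89.

Final answer: 89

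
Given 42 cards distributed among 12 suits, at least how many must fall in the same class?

By pigeonhole with 42 objects and 12 categories: ceiling(42/12).

Final answer: 4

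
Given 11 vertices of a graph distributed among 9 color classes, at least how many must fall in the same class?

By pigeonhole with 11 objects and 9 categories: ceiling(11/9).

Final answer: 2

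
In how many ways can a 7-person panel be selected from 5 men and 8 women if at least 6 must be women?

Sum over valid woman counts:
C(8,6)C(5,1) = 140
C(8,7)C(5,0) = 8
Total: 140 + 8.

Final answer: 148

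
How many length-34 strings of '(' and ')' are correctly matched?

This is a standard Catalan-number count: the answer is C_n. Here n = 17 (pairs).
Using C_0 = 1 and C_(k+1) = C_k x 2(2k+1)/(k+2), build up term by term: C_1=1, C_2=2, C_3=5, C_4=14, C_5=42, C_6=132, C_7=429, C_8=1430, C_9=4862, C_10=16796, C_11=58786, C_12=208012, C_13=742900, C_14=2674440, C_15=9694845, C_16=35357670, C_17=129644790.

Final answer: C_{17} = 129644790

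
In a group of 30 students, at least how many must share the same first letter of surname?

There are 26 possible values for first letter of surname. With 30 students and 26 categories, by pigeonhole: ceiling(30/26).

Final answer: 2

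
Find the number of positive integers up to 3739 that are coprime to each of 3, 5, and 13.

|div by 3|=1246, |div by 5|=747, |div by 13|=287.
|div by 3&5|=249, |div by 3&13|=95, |div by 5&13|=57, |div by all|=19.
By inclusion-exclusion, divisible by at least one: 1246+747+287-249-95-57+19 = 1898.
Not divisible by any: 3739 - 1898.

Final answer: 1841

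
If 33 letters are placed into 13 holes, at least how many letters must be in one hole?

By the pigeonhole principle: ceiling(33/13).

Final answer: 3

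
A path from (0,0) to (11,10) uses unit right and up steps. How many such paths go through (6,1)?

Paths (0,0)->(6,1): C(7,1) = 7.
Paths (6,1)->(11,10): C(14,9) = 2002.
By multiplication principle: 7 x 2002.

Final answer: 14014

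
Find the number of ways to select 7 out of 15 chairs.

C(15,7) = 15!/(7! x (15-7)!).

Final answer: C(15,7) = 6435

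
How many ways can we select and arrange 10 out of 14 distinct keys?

P(14,10) = 14!/(14-10)! = 14!/4!.

Final answer: P(14,10) = 3632428800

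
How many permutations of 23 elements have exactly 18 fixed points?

Choose which 18 elements are fixed: C(23,18) = 33649.
Derange the remaining 5 using D(j) = (j-1)(D(j-1) + D(j-2)), D(0)=1, D(1)=0: D(2)=1, D(3)=2, D(4)=9, D(5)=44.
Total: 33649 x 44.

Final answer: C(23,18) D(5) = 1480556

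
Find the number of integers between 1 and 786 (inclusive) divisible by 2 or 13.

Multiples of 2: 393. Multiples of 13: 60. Of both (lcm=26): 30.
By inclusion-exclusion: 393 + 60 - 30.

Final answer: 423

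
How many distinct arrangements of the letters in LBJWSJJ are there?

Letters (B:1, J:3, L:1, S:1, W:1). Total letters: 7.
Permutations = 7!/(3!).

Final answer: 840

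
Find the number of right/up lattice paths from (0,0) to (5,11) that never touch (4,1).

Total paths to (5,11): C(16,11) = 4368.
Paths through (4,1): C(5,1) x C(11,10) = 55.
Avoiding (4,1): 4368 - 55.

Final answer: 4313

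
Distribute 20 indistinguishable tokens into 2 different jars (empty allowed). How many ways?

Stars and bars: C(n+k-1, k-1) = C(21,1).

Final answer: C(21,1) = 21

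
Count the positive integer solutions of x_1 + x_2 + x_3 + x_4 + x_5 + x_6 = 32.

Substitute x'_i = x_i - 1 (so x'_i >= 0). Then sum x'_i = 32 - 6 = 26.
Stars and bars: C(26+6-1, 6-1) = C(31,5).

Final answer: C(31,5) = 169911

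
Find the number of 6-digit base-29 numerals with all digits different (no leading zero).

The leading digit has 28 choices (anything but zero); the next has 28 (anything but the first), then 27, and so on, one fewer each time.
Total: 28 x 28 x 27 x 26 x 25 x 24.

Final answer: 330220800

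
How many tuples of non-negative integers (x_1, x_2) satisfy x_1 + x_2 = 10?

Stars and bars with 10 stars and 1 bars:
C(10+2-1, 2-1) = C(11,1).

Final answer: C(11,1) = 11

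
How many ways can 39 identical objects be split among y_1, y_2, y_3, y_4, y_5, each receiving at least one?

Substitute y'_i = y_i - 1 (so y'_i >= 0). Then sum y'_i = 39 - 5 = 34.
Stars and bars: C(34+5-1, 5-1) = C(38,4).

Final answer: C(38,4) = 73815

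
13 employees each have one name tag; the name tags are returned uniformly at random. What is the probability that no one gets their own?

Use the recurrence D(n) = (n-1)(D(n-1) + D(n-2)) with D(0)=1, D(1)=0.
Building up: D(2)=1, D(3)=2, D(4)=9, D(5)=44, D(6)=265, D(7)=1854, D(8)=14833, D(9)=133496, D(10)=1334961, D(11)=14684570, D(12)=176214841, D(13)=2290792932.
Total arrangements: 13! = 6227020800.
Probability = D(13)/13! = 63633137/172972800.

Final answer: D(13)/13! = 2290792932/6227020800 = 0.367879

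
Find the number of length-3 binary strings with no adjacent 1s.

Let a(n) count valid strings. If the last bit is 0 the prefix is any valid string of length n-1; if it is 1 the string must end in 01 with a valid prefix of length n-2. So a(n) = a(n-1) + a(n-2), a(1)=2, a(2)=3.
Computing successive values: a(1)=2, a(2)=3, a(3)=5.

Final answer: 5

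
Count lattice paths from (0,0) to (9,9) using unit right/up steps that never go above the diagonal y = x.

Total monotonic paths to (9,9): C(18,9) = 48620.
Paths that cross above y=x (reflection bijection): C(18,10) = 43758.
Valid Dyck paths: 48620 - 43758.
(Equivalently, C_{9} = C(18,9)/10 = 48620/10.)

Final answer: C_{9} = 4862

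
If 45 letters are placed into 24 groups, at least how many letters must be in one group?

By the pigeonhole principle: ceiling(45/24).

Final answer: 2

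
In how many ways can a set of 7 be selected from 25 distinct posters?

C(25,7) = 25!/(7! x 18!).

Final answer: \binom{25}{7} = 480700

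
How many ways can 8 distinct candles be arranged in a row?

The number of ways to arrange 8 distinct objects is 8!.

Final answer: 8! = 40320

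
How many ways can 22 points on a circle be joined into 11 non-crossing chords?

This is counted by the nth Catalan number C_n. Here n = 22/2 = 11.
C_n = C(2n,n)/(n+1), so C_{11} = C(22,11)/12 = 705432/12.

Final answer: C_{11} = 58786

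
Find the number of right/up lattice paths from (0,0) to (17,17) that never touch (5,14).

Total paths to (17,17): C(34,17) = 2333606220.
Paths through (5,14): C(19,14) x C(15,3) = 5290740.
Avoiding (5,14): 2333606220 - 5290740.

Final answer: 2328315480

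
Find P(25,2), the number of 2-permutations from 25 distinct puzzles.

P(25,2) = 25!/(25-2)! = 25!/23!.

Final answer: P(25,2) = 600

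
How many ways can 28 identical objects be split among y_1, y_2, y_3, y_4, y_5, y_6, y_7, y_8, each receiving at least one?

Substitute y'_i = y_i - 1 (so y'_i >= 0). Then sum y'_i = 28 - 8 = 20.
Stars and bars: C(20+8-1, 8-1) = C(27,7).

Final answer: C(27,7) = 888030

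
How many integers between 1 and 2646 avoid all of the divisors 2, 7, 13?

|div by 2|=1323, |div by 7|=378, |div by 13|=203.
|div by 2&7|=189, |div by 2&13|=101, |div by 7&13|=29, |div by all|=14.
By inclusion-exclusion, divisible by at least one: 1323+378+203-189-101-29+14 = 1599.
Not divisible by any: 2646 - 1599.

Final answer: 1047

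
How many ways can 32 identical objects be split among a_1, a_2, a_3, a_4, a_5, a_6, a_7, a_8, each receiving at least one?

Substitute a'_i = a_i - 1 (so a'_i >= 0). Then sum a'_i = 32 - 8 = 24.
Stars and bars: C(24+8-1, 8-1) = C(31,7).

Final answer: C(31,7) = 2629575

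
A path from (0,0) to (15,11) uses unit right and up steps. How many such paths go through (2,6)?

Paths (0,0)->(2,6): C(8,6) = 28.
Paths (2,6)->(15,11): C(18,5) = 8568.
By multiplication principle: 28 x 8568.

Final answer: 239904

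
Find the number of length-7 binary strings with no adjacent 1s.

Classify by the final bit: ...0 gives a(n-1) strings, ...01 gives a(n-2) strings. Thus a(n) = a(n-1) + a(n-2) with a(1)=2, a(2)=3.
Computing successive values: a(1)=2, a(2)=3, a(3)=5, a(4)=8, a(5)=13, a(6)=21, a(7)=34.

Final answer: 34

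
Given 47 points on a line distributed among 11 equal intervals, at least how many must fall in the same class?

By pigeonhole with 47 objects and 11 categories: ceiling(47/11).

Final answer: 5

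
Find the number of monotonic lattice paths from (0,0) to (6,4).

Each path has 6 right steps and 4 up steps in some order (10 steps total).
Choose which 4 of the 10 steps are up: C(10,4).

Final answer: C(10,4) = 210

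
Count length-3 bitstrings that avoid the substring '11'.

Let a(n) count valid strings. If the last bit is 0 the prefix is any valid string of length n-1; if it is 1 the string must end in 01 with a valid prefix of length n-2. So a(n) = a(n-1) + a(n-2), a(1)=2, a(2)=3.
Computing successive values: a(1)=2, a(2)=3, a(3)=5.

Final answer: 5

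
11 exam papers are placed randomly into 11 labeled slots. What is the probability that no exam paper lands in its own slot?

Use the recurrence D(n) = (n-1)(D(n-1) + D(n-2)) with D(0)=1, D(1)=0.
Building up: D(2)=1, D(3)=2, D(4)=9, D(5)=44, D(6)=265, D(7)=1854, D(8)=14833, D(9)=133496, D(10)=1334961, D(11)=14684570.
Total arrangements: 11! = 39916800.
Probability = D(11)/11! = 1468457/3991680.

Final answer: D(11)/11! = 14684570/39916800 = 0.367879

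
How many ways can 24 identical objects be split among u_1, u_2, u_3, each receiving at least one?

Substitute u'_i = u_i - 1 (so u'_i >= 0). Then sum u'_i = 24 - 3 = 21.
Stars and bars: C(21+3-1, 3-1) = C(23,2).

Final answer: C(23,2) = 253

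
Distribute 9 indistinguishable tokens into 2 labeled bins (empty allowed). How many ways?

Stars and bars: C(n+k-1, k-1) = C(10,1).

Final answer: C(10,1) = 10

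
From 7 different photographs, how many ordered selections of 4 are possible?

P(7,4) = 7!/(7-4)! = 7!/3!.

Final answer: P(7,4) = 840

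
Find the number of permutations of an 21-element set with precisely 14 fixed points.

Choose which 14 elements are fixed: C(21,14) = 116280.
Derange the remaining 7 using D(j) = (j-1)(D(j-1) + D(j-2)), D(0)=1, D(1)=0: D(2)=1, D(3)=2, D(4)=9, D(5)=44, D(6)=265, D(7)=1854.
Total: 116280 x 1854.

Final answer: C(21,14) D(7) = 215583120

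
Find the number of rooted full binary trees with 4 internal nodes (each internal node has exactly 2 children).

This is counted by the nth Catalan number C_n. Here n = 4.
C_n = C(2n,n) - C(2n,n+1), so C_{4} = C(8,4) - C(8,5) = 70 - 56.

Final answer: C_{4} = 14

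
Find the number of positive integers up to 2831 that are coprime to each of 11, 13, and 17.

|div by 11|=257, |div by 13|=217, |div by 17|=166.
|div by 11&13|=19, |div by 11&17|=15, |div by 13&17|=12, |div by all|=1.
By inclusion-exclusion, divisible by at least one: 257+217+166-19-15-12+1 = 595.
Not divisible by any: 2831 - 595.

Final answer: 2236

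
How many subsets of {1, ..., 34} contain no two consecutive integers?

Let a(n) count such subsets of {1, ..., n}. Either n is excluded (a(n-1) ways) or n is included, forcing n-1 out (a(n-2) ways), so a(n) = a(n-1) + a(n-2) with a(1)=2, a(2)=3.
Iterating the recurrence: a(1)=2, a(2)=3, a(3)=5, a(4)=8, a(5)=13, a(6)=21, a(7)=34, a(8)=55, a(9)=89, a(10)=144, a(11)=233, a(12)=377, a(13)=610, a(14)=987, a(15)=1597, a(16)=2584, a(17)=4181, a(18)=6765, a(19)=10946, a(20)=17711, a(21)=28657, a(22)=46368, a(23)=75025, a(24)=121393, a(25)=196418, a(26)=317811, a(27)=514229, a(28)=832040, a(29)=1346269, a(30)=2178309, a(31)=3524578, a(32)=5702887, a(33)=9227465, a(34)=14930352.

Final answer: 14930352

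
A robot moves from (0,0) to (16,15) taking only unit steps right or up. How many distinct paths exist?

Each path has 16 right steps and 15 up steps in some order (31 steps total).
Choose which 15 of the 31 steps are up: C(31,15).

Final answer: C(31,15) = 300540195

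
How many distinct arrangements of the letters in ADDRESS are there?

Letters (A:1, D:2, E:1, R:1, S:2). Total letters: 7.
Permutations = 7!/(2! x 2!).

Final answer: 1260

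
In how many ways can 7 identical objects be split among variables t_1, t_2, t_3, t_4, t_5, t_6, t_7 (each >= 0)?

Stars and bars with 7 stars and 6 bars:
C(7+7-1, 7-1) = C(13,6).

Final answer: C(13,6) = 1716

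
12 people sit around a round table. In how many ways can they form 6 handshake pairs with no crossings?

This is counted by the nth Catalan number C_n. Here n = 12/2 = 6.
C_n = (2n)!/(n!(n+1)!), so C_{6} = 12!/(6! x 7!) = C(12,6)/7 = 924/7.

Final answer: C_{6} = 132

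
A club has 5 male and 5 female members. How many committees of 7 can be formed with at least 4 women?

Sum over valid woman counts:
C(5,4)C(5,3) = 50
C(5,5)C(5,2) = 10
Total: 50 + 10.

Final answer: 60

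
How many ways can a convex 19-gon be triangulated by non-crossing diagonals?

This is counted by the nth Catalan number C_n. Here n = 19 - 2 = 17.
Using C_0 = 1 and C_(k+1) = C_k x 2(2k+1)/(k+2), build up term by term: C_1=1, C_2=2, C_3=5, C_4=14, C_5=42, C_6=132, C_7=429, C_8=1430, C_9=4862, C_10=16796, C_11=58786, C_12=208012, C_13=742900, C_14=2674440, C_15=9694845, C_16=35357670, C_17=129644790.

Final answer: C_{17} = 129644790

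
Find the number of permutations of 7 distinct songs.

The number of ways to arrange 7 distinct objects is 7!.

Final answer: 7! = 5040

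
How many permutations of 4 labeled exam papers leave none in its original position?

D(n) = (n-1)(D(n-1) + D(n-2)), D(0)=1, D(1)=0.
D(2) = 1 x (0 + 1) = 1
D(3) = 2 x (1 + 0) = 2
D(4) = 3 x (D(3) + D(2)) = 3 x (2 + 1)

Final answer: D(4) = 9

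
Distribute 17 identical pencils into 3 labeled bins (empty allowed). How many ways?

Stars and bars: C(n+k-1, k-1) = C(19,2).

Final answer: C(19,2) = 171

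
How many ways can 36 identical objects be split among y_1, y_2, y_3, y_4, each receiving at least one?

Substitute y'_i = y_i - 1 (so y'_i >= 0). Then sum y'_i = 36 - 4 = 32.
Stars and bars: C(32+4-1, 4-1) = C(35,3).

Final answer: C(35,3) = 6545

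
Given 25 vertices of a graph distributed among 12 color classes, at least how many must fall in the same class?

By pigeonhole with 25 objects and 12 categories: ceiling(25/12).

Final answer: 3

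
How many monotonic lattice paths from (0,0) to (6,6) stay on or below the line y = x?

Total monotonic paths to (6,6): C(12,6) = 924.
By the reflection principle, paths that go above the diagonal number C(12,7) = 792.
Valid Dyck paths: 924 - 792.
(These counts are the Catalan numbers.)

Final answer: C_{6} = 132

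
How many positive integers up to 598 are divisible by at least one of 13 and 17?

Multiples of 13: 46. Multiples of 17: 35. Of both (lcm=221): 2.
By inclusion-exclusion: 46 + 35 - 2.

Final answer: 79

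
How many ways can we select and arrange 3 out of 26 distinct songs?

P(26,3) = 26!/(26-3)! = 26!/23!.

Final answer: P(26,3) = 15600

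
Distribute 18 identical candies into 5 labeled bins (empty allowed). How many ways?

Stars and bars: C(n+k-1, k-1) = C(22,4).

Final answer: C(22,4) = 7315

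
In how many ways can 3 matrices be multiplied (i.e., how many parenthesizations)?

This is a standard Catalan-number count: the answer is C_n. Here n = 3 - 1 = 2.
C_n = C(2n,n) - C(2n,n+1), so C_{2} = C(4,2) - C(4,3) = 6 - 4.

Final answer: C_{2} = 2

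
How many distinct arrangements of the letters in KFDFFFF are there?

Letters (D:1, F:5, K:1). Total letters: 7.
Permutations = 7!/(5!).

Final answer: 42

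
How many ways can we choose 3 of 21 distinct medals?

C(21,3) = 21!/(3! x (21-3)!).

Final answer: C(21,3) = 1330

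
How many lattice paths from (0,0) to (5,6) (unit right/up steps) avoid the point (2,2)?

Total paths to (5,6): C(11,6) = 462.
Paths through (2,2): C(4,2) x C(7,4) = 210.
Avoiding (2,2): 462 - 210.

Final answer: 252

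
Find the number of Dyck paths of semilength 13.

Total monotonic paths to (13,13): C(26,13) = 10400600.
Reflecting each bad path at its first crossing gives a bijection with paths to (12,14): C(26,14) = 9657700.
Valid Dyck paths: 10400600 - 9657700.
(Equivalently, C_{13} = C(26,13)/14 = 10400600/14.)

Final answer: C_{13} = 742900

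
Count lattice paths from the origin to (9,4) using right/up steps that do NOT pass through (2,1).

Total paths to (9,4): C(13,4) = 715.
Paths through (2,1): C(3,1) x C(10,3) = 360.
Avoiding (2,1): 715 - 360.

Final answer: 355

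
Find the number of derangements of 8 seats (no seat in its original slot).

Derangements satisfy D(n) = (n-1)(D(n-1) + D(n-2)), starting from D(0)=1, D(1)=0.
D(2) = 1 x (0 + 1) = 1
D(3) = 2 x (1 + 0) = 2
D(4) = 3 x (2 + 1) = 9
D(5) = 4 x (9 + 2) = 44
D(6) = 5 x (44 + 9) = 265
D(7) = 6 x (265 + 44) = 1854
D(8) = 7 x (D(7) + D(6)) = 7 x (1854 + 265)

Final answer: D(8) = 14833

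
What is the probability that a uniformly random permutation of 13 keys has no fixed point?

D(n) = (n-1)(D(n-1) + D(n-2)), D(0)=1, D(1)=0.
Building up: D(2)=1, D(3)=2, D(4)=9, D(5)=44, D(6)=265, D(7)=1854, D(8)=14833, D(9)=133496, D(10)=1334961, D(11)=14684570, D(12)=176214841, D(13)=2290792932.
Total arrangements: 13! = 6227020800.
Probability = D(13)/13! = 63633137/172972800.

Final answer: D(13)/13! = 2290792932/6227020800 = 0.367879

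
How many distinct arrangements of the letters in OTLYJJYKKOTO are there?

Letters (J:2, K:2, L:1, O:3, T:2, Y:2). Total letters: 12.
Permutations = 12!/(3! x 2! x 2! x 2! x 2!).

Final answer: 4989600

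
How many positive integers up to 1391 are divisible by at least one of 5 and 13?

Multiples of 5: 278. Multiples of 13: 107. Of both (lcm=65): 21.
By inclusion-exclusion: 278 + 107 - 21.

Final answer: 364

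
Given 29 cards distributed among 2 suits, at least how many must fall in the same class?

By pigeonhole with 29 objects and 2 categories: ceiling(29/2).

Final answer: 15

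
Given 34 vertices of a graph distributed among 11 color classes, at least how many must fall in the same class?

By pigeonhole with 34 objects and 11 categories: ceiling(34/11).

Final answer: 4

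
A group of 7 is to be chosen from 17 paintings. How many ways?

C(17,7) = 17!/(7! x 10!).

Final answer: \binom{17}{7} = 19448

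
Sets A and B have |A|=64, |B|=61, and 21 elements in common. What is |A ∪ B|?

|A union B| = |A| + |B| - |A intersect B| = 64 + 61 - 21.

Final answer: 104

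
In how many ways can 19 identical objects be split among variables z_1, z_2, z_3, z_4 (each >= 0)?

Stars and bars with 19 stars and 3 bars:
C(19+4-1, 4-1) = C(22,3).

Final answer: C(22,3) = 1540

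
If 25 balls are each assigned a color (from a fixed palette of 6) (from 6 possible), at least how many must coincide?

There are 6 possible values for color (from a fixed palette of 6). With 25 balls and 6 categories, by pigeonhole: ceiling(25/6).

Final answer: 5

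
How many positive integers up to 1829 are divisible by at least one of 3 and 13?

Multiples of 3: 609. Multiples of 13: 140. Of both (lcm=39): 46.
By inclusion-exclusion: 609 + 140 - 46.

Final answer: 703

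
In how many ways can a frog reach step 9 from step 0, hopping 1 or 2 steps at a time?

Let f(n) be the number of climbs. Removing the last move (1 or 2 steps) gives f(n) = f(n-1) + f(n-2); base cases f(1)=1, f(2)=2.
Computing successive values: f(1)=1, f(2)=2, f(3)=3, f(4)=5, f(5)=8, f(6)=13, f(7)=21, f(8)=34, f(9)=55.

Final answer: 55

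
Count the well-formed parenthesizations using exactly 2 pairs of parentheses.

This is counted by the nth Catalan number C_n. Here n = 2 (pairs).
C_n = C(2n,n)/(n+1), so C_{2} = C(4,2)/3 = 6/3.

Final answer: C_{2} = 2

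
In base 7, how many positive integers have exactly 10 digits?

Leading digit: 6 options (nonzero). Other 9 digit(s): 7 options each.
Total: 6 x 7^9.

Final answer: 242121642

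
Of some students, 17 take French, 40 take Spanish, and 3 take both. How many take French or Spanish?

|A union B| = |A| + |B| - |A intersect B| = 17 + 40 - 3.

Final answer: 54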